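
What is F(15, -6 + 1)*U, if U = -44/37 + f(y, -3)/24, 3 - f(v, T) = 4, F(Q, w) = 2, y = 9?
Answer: -1093/444 ≈ -2.4617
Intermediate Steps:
f(v, T) = -1 (f(v, T) = 3 - 1*4 = 3 - 4 = -1)
U = -1093/888 (U = -44/37 - 1/24 = -1093/888 ≈ -1.2309)
F(15, -6 + 1)*U = 2*(-1093/888) = -1093/444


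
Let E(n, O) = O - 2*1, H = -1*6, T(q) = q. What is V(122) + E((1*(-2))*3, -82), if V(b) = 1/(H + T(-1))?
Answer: -589/7 ≈ -84.143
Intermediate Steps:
H = -6
E(n, O) = -2 + O (E(n, O) = O - 2 = -2 + O)
V(b) = -⅐ (V(b) = 1/(-6 - 1) = 1/(-7) = -⅐)
V(122) + E((1*(-2))*3, -82) = -⅐ + (-2 - 82) = -⅐ - 84 = -589/7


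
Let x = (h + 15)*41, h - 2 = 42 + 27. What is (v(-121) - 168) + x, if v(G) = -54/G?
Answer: 406372/121 ≈ 3358.4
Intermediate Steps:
h = 71 (h = 2 + (42 + 27) = 2 + 69 = 71)
x = 3526 (x = (71 + 15)*41 = 86*41 = 3526)
(v(-121) - 168) + x = (-54/(-121) - 168) + 3526 = (-54*(-1/121) - 168) + 3526 = (54/121 - 168) + 3526 = -20274/121 + 3526 = 406372/121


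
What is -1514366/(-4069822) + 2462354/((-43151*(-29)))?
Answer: 5958194145851/2546444892269 ≈ 2.3398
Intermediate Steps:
-1514366/(-4069822) + 2462354/((-43151*(-29))) = -1514366*(-1/4069822) + 2462354/1251379 = 757183/2034911 + 2462354*(1/1251379) = 757183/2034911 + 2462354/1251379 = 5958194145851/2546444892269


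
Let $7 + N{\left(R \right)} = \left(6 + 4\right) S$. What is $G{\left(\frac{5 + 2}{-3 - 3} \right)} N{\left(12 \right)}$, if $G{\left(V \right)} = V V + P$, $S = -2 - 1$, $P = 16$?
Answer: $- \frac{23125}{36} \approx -642.36$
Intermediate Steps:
$S = -3$
$N{\left(R \right)} = -37$ ($N{\left(R \right)} = -7 + \left(6 + 4\right) \left(-3\right) = -7 + 10 \left(-3\right) = -7 - 30 = -37$)
$G{\left(V \right)} = 16 + V^{2}$ ($G{\left(V \right)} = V V + 16 = V^{2} + 16 = 16 + V^{2}$)
$G{\left(\frac{5 + 2}{-3 - 3} \right)} N{\left(12 \right)} = \left(16 + \left(\frac{5 + 2}{-3 - 3}\right)^{2}\right) \left(-37\right) = \left(16 + \left(\frac{7}{-6}\right)^{2}\right) \left(-37\right) = \left(16 + \left(7 \left(- \frac{1}{6}\right)\right)^{2}\right) \left(-37\right) = \left(16 + \left(- \frac{7}{6}\right)^{2}\right) \left(-37\right) = \left(16 + \frac{49}{36}\right) \left(-37\right) = \frac{625}{36} \left(-37\right) = - \frac{23125}{36}$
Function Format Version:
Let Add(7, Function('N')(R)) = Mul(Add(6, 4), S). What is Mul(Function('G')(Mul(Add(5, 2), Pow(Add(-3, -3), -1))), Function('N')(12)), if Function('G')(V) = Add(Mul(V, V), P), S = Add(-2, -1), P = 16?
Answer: Rational(-23125, 36) ≈ -642.36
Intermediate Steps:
S = -3
Function('N')(R) = -37 (Function('N')(R) = Add(-7, Mul(Add(6, 4), -3)) = Add(-7, Mul(10, -3)) = Add(-7, -30) = -37)
Function('G')(V) = Add(16, Pow(V, 2)) (Function('G')(V) = Add(Mul(V, V), 16) = Add(Pow(V, 2), 16) = Add(16, Pow(V, 2)))
Mul(Function('G')(Mul(Add(5, 2), Pow(Add(-3, -3), -1))), Function('N')(12)) = Mul(Add(16, Pow(Mul(Add(5, 2), Pow(Add(-3, -3), -1)), 2)), -37) = Mul(Add(16, Pow(Mul(7, Pow(-6, -1)), 2)), -37) = Mul(Add(16, Pow(Mul(7, Rational(-1, 6)), 2)), -37) = Mul(Add(16, Pow(Rational(-7, 6), 2)), -37) = Mul(Add(16, Rational(49, 36)), -37) = Mul(Rational(625, 36), -37) = Rational(-23125, 36)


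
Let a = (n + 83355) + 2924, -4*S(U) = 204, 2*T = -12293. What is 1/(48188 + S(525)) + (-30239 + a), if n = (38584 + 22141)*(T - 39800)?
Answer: -268608808937263/96274 ≈ -2.7900e+9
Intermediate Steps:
T = -12293/2 (T = (½)*(-12293) = -12293/2 ≈ -6146.5)
n = -5580202425/2 (n = (38584 + 22141)*(-12293/2 - 39800) = 60725*(-91893/2) = -5580202425/2 ≈ -2.7901e+9)
S(U) = -51 (S(U) = -¼*204 = -51)
a = -5580029867/2 (a = (-5580202425/2 + 83355) + 2924 = -5580035715/2 + 2924 = -5580029867/2 ≈ -2.7900e+9)
1/(48188 + S(525)) + (-30239 + a) = 1/(48188 - 51) + (-30239 - 5580029867/2) = 1/48137 - 5580090345/2 = -268608808937263/96274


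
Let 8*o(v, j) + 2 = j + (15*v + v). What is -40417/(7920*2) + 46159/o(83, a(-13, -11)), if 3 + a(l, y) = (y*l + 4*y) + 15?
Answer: 1930396417/7587360 ≈ 254.42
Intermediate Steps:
a(l, y) = 12 + 4*y + l*y (a(l, y) = -3 + ((y*l + 4*y) + 15) = -3 + ((l*y + 4*y) + 15) = -3 + ((4*y + l*y) + 15) = -3 + (15 + 4*y + l*y) = 12 + 4*y + l*y)
o(v, j) = -¼ + 2*v + j/8 (o(v, j) = -¼ + (j + (15*v + v))/8 = -¼ + (j + 16*v)/8 = -¼ + (2*v + j/8) = -¼ + 2*v + j/8)
-40417/(7920*2) + 46159/o(83, a(-13, -11)) = -40417/(7920*2) + 46159/(-¼ + 2*83 + (12 + 4*(-11) - 13*(-11))/8) = -40417/15840 + 46159/(-¼ + 166 + (12 - 44 + 143)/8) = -40417*1/15840 + 46159/(-¼ + 166 + (⅛)*111) = -40417/15840 + 46159/(-¼ + 166 + 111/8) = -40417/15840 + 46159/(1437/8) = -40417/15840 + 46159*(8/1437) = -40417/15840 + 369272/1437 = 1930396417/7587360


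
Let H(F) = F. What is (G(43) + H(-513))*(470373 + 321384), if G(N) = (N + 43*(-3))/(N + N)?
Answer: -406963098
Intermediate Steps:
G(N) = (-129 + N)/(2*N) (G(N) = (N - 129)/((2*N)) = (1/(2*N))*(-129 + N) = (-129 + N)/(2*N))
(G(43) + H(-513))*(470373 + 321384) = ((1/2)*(-129 + 43)/43 - 513)*(470373 + 321384) = ((1/2)*(1/43)*(-86) - 513)*791757 = (-1 - 513)*791757 = -514*791757 = -406963098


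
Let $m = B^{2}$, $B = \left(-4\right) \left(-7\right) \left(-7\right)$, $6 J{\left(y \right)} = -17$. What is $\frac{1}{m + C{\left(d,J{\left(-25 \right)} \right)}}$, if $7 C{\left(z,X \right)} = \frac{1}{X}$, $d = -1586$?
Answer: $\frac{119}{4571498} \approx 2.6031 \cdot 10^{-5}$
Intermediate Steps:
$J{\left(y \right)} = - \frac{17}{6}$ ($J{\left(y \right)} = \frac{1}{6} \left(-17\right) = - \frac{17}{6}$)
$C{\left(z,X \right)} = \frac{1}{7 X}$
$B = -196$ ($B = 28 \left(-7\right) = -196$)
$m = 38416$ ($m = \left(-196\right)^{2} = 38416$)
$\frac{1}{m + C{\left(d,J{\left(-25 \right)} \right)}} = \frac{1}{38416 + \frac{1}{7 \left(- \frac{17}{6}\right)}} = \frac{1}{38416 + \frac{1}{7} \left(- \frac{6}{17}\right)} = \frac{1}{38416 - \frac{6}{119}} = \frac{1}{\frac{4571498}{119}} = \frac{119}{4571498}$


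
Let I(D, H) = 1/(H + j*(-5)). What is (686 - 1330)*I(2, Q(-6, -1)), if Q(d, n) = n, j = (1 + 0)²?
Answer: 322/3 ≈ 107.33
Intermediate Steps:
j = 1 (j = 1² = 1)
I(D, H) = 1/(-5 + H) (I(D, H) = 1/(H + 1*(-5)) = 1/(H - 5) = 1/(-5 + H))
(686 - 1330)*I(2, Q(-6, -1)) = (686 - 1330)/(-5 - 1) = -644/(-6) = -644*(-⅙) = 322/3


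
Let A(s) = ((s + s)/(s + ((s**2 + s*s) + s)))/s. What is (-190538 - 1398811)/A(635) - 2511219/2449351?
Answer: -1572175916953357359/2449351 ≈ -6.4187e+11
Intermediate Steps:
A(s) = 2/(2*s + 2*s**2) (A(s) = ((2*s)/(s + ((s**2 + s**2) + s)))/s = ((2*s)/(s + (2*s**2 + s)))/s = ((2*s)/(s + (s + 2*s**2)))/s = ((2*s)/(2*s + 2*s**2))/s = (2*s/(2*s + 2*s**2))/s = 2/(2*s + 2*s**2))
(-190538 - 1398811)/A(635) - 2511219/2449351 = (-190538 - 1398811)/((1/(635*(1 + 635)))) - 2511219/2449351 = -1589349/((1/635)/636) - 2511219*1/2449351 = -1589349/((1/635)*(1/636)) - 2511219/2449351 = -1589349/1/403860 - 2511219/2449351 = -1589349*403860 - 2511219/2449351 = -641874487140 - 2511219/2449351 = -1572175916953357359/2449351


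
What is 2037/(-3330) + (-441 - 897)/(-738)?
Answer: 54671/45510 ≈ 1.2013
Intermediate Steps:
2037/(-3330) + (-441 - 897)/(-738) = 2037*(-1/3330) - 1338*(-1/738) = -679/1110 + 223/123 = 54671/45510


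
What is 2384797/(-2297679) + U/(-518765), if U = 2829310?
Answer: -1547599077439/238391089287 ≈ -6.4919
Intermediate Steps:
2384797/(-2297679) + U/(-518765) = 2384797/(-2297679) + 2829310/(-518765) = 2384797*(-1/2297679) + 2829310*(-1/518765) = -2384797/2297679 - 565862/103753 = -1547599077439/238391089287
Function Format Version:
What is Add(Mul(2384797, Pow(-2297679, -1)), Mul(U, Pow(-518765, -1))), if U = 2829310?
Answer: Rational(-1547599077439, 238391089287) ≈ -6.4919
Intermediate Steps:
Add(Mul(2384797, Pow(-2297679, -1)), Mul(U, Pow(-518765, -1))) = Add(Mul(2384797, Pow(-2297679, -1)), Mul(2829310, Pow(-518765, -1))) = Add(Mul(2384797, Rational(-1, 2297679)), Mul(2829310, Rational(-1, 518765))) = Add(Rational(-2384797, 2297679), Rational(-565862, 103753)) = Rational(-1547599077439, 238391089287)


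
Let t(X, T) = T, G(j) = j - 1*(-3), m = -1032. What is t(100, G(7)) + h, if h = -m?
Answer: 1042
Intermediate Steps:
G(j) = 3 + j (G(j) = j + 3 = 3 + j)
h = 1032 (h = -1*(-1032) = 1032)
t(100, G(7)) + h = (3 + 7) + 1032 = 10 + 1032 = 1042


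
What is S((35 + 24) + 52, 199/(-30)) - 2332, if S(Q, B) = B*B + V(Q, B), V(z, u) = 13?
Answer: -2047499/900 ≈ -2275.0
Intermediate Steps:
S(Q, B) = 13 + B² (S(Q, B) = B*B + 13 = B² + 13 = 13 + B²)
S((35 + 24) + 52, 199/(-30)) - 2332 = (13 + (199/(-30))²) - 2332 = (13 + (199*(-1/30))²) - 2332 = (13 + (-199/30)²) - 2332 = (13 + 39601/900) - 2332 = 51301/900 - 2332 = -2047499/900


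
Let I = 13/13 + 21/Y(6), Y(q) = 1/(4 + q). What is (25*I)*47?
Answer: 247925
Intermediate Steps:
I = 211 (I = 13/13 + 21/(1/(4 + 6)) = 13*(1/13) + 21/(1/10) = 1 + 21/(1/10) = 1 + 21*10 = 1 + 210 = 211)
(25*I)*47 = (25*211)*47 = 5275*47 = 247925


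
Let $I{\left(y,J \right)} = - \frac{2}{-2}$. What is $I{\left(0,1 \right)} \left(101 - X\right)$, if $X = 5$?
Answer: $96$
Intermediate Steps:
$I{\left(y,J \right)} = 1$ ($I{\left(y,J \right)} = \left(-2\right) \left(- \frac{1}{2}\right) = 1$)
$I{\left(0,1 \right)} \left(101 - X\right) = 1 \left(101 - 5\right) = 1 \cdot 96 = 96$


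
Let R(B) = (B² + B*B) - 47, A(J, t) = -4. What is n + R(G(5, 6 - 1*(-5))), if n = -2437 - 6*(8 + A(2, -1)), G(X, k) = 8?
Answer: -2380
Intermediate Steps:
R(B) = -47 + 2*B² (R(B) = (B² + B²) - 47 = 2*B² - 47 = -47 + 2*B²)
n = -2461 (n = -2437 - 6*(8 - 4) = -2437 - 6*4 = -2437 - 1*24 = -2437 - 24 = -2461)
n + R(G(5, 6 - 1*(-5))) = -2461 + (-47 + 2*8²) = -2461 + (-47 + 2*64) = -2461 + (-47 + 128) = -2461 + 81 = -2380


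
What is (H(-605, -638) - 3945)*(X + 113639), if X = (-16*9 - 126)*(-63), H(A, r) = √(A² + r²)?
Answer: -515410305 + 1437139*√6389 ≈ -4.0054e+8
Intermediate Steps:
X = 17010 (X = (-144 - 126)*(-63) = -270*(-63) = 17010)
(H(-605, -638) - 3945)*(X + 113639) = (√((-605)² + (-638)²) - 3945)*(17010 + 113639) = (√(366025 + 407044) - 3945)*130649 = (√773069 - 3945)*130649 = (11*√6389 - 3945)*130649 = (-3945 + 11*√6389)*130649 = -515410305 + 1437139*√6389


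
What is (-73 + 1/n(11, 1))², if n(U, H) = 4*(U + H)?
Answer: 12271009/2304 ≈ 5326.0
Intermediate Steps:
n(U, H) = 4*H + 4*U (n(U, H) = 4*(H + U) = 4*H + 4*U)
(-73 + 1/n(11, 1))² = (-73 + 1/(4*1 + 4*11))² = (-73 + 1/(4 + 44))² = (-73 + 1/48)² = (-3503/48)² = 12271009/2304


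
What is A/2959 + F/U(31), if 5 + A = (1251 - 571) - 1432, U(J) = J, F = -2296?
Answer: -6817331/91729 ≈ -74.320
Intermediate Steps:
A = -757 (A = -5 + ((1251 - 571) - 1432) = -5 + (680 - 1432) = -5 - 752 = -757)
A/2959 + F/U(31) = -757/2959 - 2296/31 = -6817331/91729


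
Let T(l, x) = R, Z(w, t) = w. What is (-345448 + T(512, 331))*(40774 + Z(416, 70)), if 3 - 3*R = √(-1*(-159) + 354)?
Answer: -14228961930 - 41190*√57 ≈ -1.4229e+10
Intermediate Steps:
R = 1 - √57 (R = 1 - √(-1*(-159) + 354)/3 = 1 - √(159 + 354)/3 = 1 - √57 ≈ -6.5498)
T(l, x) = 1 - √57
(-345448 + T(512, 331))*(40774 + Z(416, 70)) = (-345448 + (1 - √57))*(40774 + 416) = (-345447 - √57)*41190 = -14228961930 - 41190*√57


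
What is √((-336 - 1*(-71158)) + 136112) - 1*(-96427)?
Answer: 96427 + √206934 ≈ 96882.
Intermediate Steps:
√((-336 - 1*(-71158)) + 136112) - 1*(-96427) = √((-336 + 71158) + 136112) + 96427 = √(70822 + 136112) + 96427 = √206934 + 96427 = 96427 + √206934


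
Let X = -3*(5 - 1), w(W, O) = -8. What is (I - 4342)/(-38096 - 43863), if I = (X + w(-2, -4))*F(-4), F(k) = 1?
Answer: 4362/81959 ≈ 0.053222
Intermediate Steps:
X = -12 (X = -3*4 = -12)
I = -20 (I = (-12 - 8)*1 = -20*1 = -20)
(I - 4342)/(-38096 - 43863) = (-20 - 4342)/(-38096 - 43863) = -4362/(-81959) = -4362*(-1/81959) = 4362/81959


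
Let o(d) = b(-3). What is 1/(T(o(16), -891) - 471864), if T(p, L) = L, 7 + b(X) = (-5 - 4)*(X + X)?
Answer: -1/472755 ≈ -2.1153e-6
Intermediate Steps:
b(X) = -7 - 18*X (b(X) = -7 + (-5 - 4)*(X + X) = -7 - 18*X)
o(d) = 47 (o(d) = -7 - 18*(-3) = -7 + 54 = 47)
1/(T(o(16), -891) - 471864) = 1/(-891 - 471864) = 1/(-472755) = -1/472755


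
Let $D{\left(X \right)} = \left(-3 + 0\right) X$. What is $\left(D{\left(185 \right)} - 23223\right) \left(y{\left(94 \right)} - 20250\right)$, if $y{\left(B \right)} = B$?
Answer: $479269368$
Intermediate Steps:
$D{\left(X \right)} = - 3 X$
$\left(D{\left(185 \right)} - 23223\right) \left(y{\left(94 \right)} - 20250\right) = \left(\left(-3\right) 185 - 23223\right) \left(94 - 20250\right) = \left(-555 - 23223\right) \left(94 - 20250\right) = \left(-23778\right) \left(-20156\right) = 479269368$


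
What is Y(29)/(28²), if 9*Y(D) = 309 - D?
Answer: 5/126 ≈ 0.039683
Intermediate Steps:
Y(D) = 103/3 - D/9 (Y(D) = (309 - D)/9 = 103/3 - D/9)
Y(29)/(28²) = (103/3 - ⅑*29)/(28²) = (103/3 - 29/9)/784 = (280/9)*(1/784) = 5/126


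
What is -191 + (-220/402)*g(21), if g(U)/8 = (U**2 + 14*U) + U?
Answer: -234557/67 ≈ -3500.9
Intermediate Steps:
g(U) = 8*U**2 + 120*U (g(U) = 8*((U**2 + 14*U) + U) = 8*(U**2 + 15*U) = 8*U**2 + 120*U)
-191 + (-220/402)*g(21) = -191 + (-220/402)*(8*21*(15 + 21)) = -191 + (-220*1/402)*(8*21*36) = -191 - 110/201*6048 = -191 - 221760/67 = -234557/67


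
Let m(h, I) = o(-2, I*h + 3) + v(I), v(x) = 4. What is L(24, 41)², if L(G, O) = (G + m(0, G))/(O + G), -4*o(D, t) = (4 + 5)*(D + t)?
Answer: 10609/67600 ≈ 0.15694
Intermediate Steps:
o(D, t) = -9*D/4 - 9*t/4 (o(D, t) = -(4 + 5)*(D + t)/4 = -9*(D + t)/4 = -(9*D + 9*t)/4 = -9*D/4 - 9*t/4)
m(h, I) = 7/4 - 9*I*h/4 (m(h, I) = (-9/4*(-2) - 9*(I*h + 3)/4) + 4 = (9/2 - 9*(3 + I*h)/4) + 4 = (9/2 + (-27/4 - 9*I*h/4)) + 4 = (-9/4 - 9*I*h/4) + 4 = 7/4 - 9*I*h/4)
L(G, O) = (7/4 + G)/(G + O) (L(G, O) = (G + (7/4 - 9/4*G*0))/(O + G) = (G + (7/4 + 0))/(G + O) = (G + 7/4)/(G + O) = (7/4 + G)/(G + O))
L(24, 41)² = ((7/4 + 24)/(24 + 41))² = ((103/4)/65)² = ((1/65)*(103/4))² = (103/260)² = 10609/67600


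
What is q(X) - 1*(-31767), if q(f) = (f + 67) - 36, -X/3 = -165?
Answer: 32293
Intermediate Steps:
X = 495 (X = -3*(-165) = 495)
q(f) = 31 + f (q(f) = (67 + f) - 36 = 31 + f)
q(X) - 1*(-31767) = (31 + 495) - 1*(-31767) = 526 + 31767 = 32293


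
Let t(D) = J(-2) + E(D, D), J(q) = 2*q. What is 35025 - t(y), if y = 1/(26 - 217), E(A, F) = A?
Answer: 6690540/191 ≈ 35029.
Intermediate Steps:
y = -1/191 (y = 1/(-191) = -1/191 ≈ -0.0052356)
t(D) = -4 + D (t(D) = 2*(-2) + D = -4 + D)
35025 - t(y) = 35025 - (-4 - 1/191) = 35025 - 1*(-765/191) = 35025 + 765/191 = 6690540/191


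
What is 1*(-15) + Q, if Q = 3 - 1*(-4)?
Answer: -8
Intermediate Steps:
Q = 7 (Q = 3 + 4 = 7)
1*(-15) + Q = 1*(-15) + 7 = -15 + 7 = -8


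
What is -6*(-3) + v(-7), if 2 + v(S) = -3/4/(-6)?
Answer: 129/8 ≈ 16.125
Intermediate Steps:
v(S) = -15/8 (v(S) = -2 - 3/4/(-6) = -2 - 3*1/4*(-1/6) = -2 - 3/4*(-1/6) = -2 + 1/8 = -15/8)
-6*(-3) + v(-7) = -6*(-3) - 15/8 = 18 - 15/8 = 129/8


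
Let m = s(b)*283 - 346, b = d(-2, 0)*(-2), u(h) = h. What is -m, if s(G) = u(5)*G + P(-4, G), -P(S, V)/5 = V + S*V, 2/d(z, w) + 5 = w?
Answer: -4182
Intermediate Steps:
d(z, w) = 2/(-5 + w)
P(S, V) = -5*V - 5*S*V (P(S, V) = -5*(V + S*V) = -5*V - 5*S*V)
b = ⅘ (b = (2/(-5 + 0))*(-2) = (2/(-5))*(-2) = (2*(-⅕))*(-2) = -⅖*(-2) = ⅘ ≈ 0.80000)
s(G) = 20*G (s(G) = 5*G - 5*G*(1 - 4) = 5*G - 5*G*(-3) = 5*G + 15*G = 20*G)
m = 4182 (m = (20*(⅘))*283 - 346 = 16*283 - 346 = 4528 - 346 = 4182)
-m = -1*4182 = -4182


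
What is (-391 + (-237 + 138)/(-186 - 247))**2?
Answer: 28629993616/187489 ≈ 1.5270e+5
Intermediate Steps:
(-391 + (-237 + 138)/(-186 - 247))**2 = (-391 - 99/(-433))**2 = (-391 - 99*(-1/433))**2 = (-391 + 99/433)**2 = (-169204/433)**2 = 28629993616/187489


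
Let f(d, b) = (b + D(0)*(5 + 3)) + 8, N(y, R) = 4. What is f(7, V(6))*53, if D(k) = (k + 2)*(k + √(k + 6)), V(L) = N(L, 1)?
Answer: 636 + 848*√6 ≈ 2713.2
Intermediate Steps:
V(L) = 4
D(k) = (2 + k)*(k + √(6 + k))
f(d, b) = 8 + b + 16*√6 (f(d, b) = (b + (0² + 2*0 + 2*√(6 + 0) + 0*√(6 + 0))*(5 + 3)) + 8 = (b + (0 + 0 + 2*√6 + 0*√6)*8) + 8 = (b + (0 + 0 + 2*√6 + 0)*8) + 8 = (b + (2*√6)*8) + 8 = (b + 16*√6) + 8 = 8 + b + 16*√6)
f(7, V(6))*53 = (8 + 4 + 16*√6)*53 = (12 + 16*√6)*53 = 636 + 848*√6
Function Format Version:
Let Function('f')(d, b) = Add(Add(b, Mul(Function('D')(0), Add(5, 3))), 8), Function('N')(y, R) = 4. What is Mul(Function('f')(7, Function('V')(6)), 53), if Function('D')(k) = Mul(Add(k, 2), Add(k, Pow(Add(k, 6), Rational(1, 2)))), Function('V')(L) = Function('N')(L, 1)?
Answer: Add(636, Mul(848, Pow(6, Rational(1, 2)))) ≈ 2713.2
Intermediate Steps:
Function('V')(L) = 4
Function('D')(k) = Mul(Add(2, k), Add(k, Pow(Add(6, k), Rational(1, 2))))
Function('f')(d, b) = Add(8, b, Mul(16, Pow(6, Rational(1, 2)))) (Function('f')(d, b) = Add(Add(b, Mul(Add(Pow(0, 2), Mul(2, 0), Mul(2, Pow(Add(6, 0), Rational(1, 2))), Mul(0, Pow(Add(6, 0), Rational(1, 2)))), Add(5, 3))), 8) = Add(Add(b, Mul(Add(0, 0, Mul(2, Pow(6, Rational(1, 2))), Mul(0, Pow(6, Rational(1, 2)))), 8)), 8) = Add(Add(b, Mul(Add(0, 0, Mul(2, Pow(6, Rational(1, 2))), 0), 8)), 8) = Add(Add(b, Mul(Mul(2, Pow(6, Rational(1, 2))), 8)), 8) = Add(Add(b, Mul(16, Pow(6, Rational(1, 2)))), 8) = Add(8, b, Mul(16, Pow(6, Rational(1, 2)))))
Mul(Function('f')(7, Function('V')(6)), 53) = Mul(Add(8, 4, Mul(16, Pow(6, Rational(1, 2)))), 53) = Mul(Add(12, Mul(16, Pow(6, Rational(1, 2)))), 53) = Add(636, Mul(848, Pow(6, Rational(1, 2))))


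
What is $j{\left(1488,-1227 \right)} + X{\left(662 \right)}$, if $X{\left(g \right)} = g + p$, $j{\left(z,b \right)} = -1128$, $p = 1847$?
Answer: $1381$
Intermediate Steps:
$X{\left(g \right)} = 1847 + g$ ($X{\left(g \right)} = g + 1847 = 1847 + g$)
$j{\left(1488,-1227 \right)} + X{\left(662 \right)} = -1128 + \left(1847 + 662\right) = -1128 + 2509 = 1381$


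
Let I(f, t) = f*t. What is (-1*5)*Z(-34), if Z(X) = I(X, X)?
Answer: -5780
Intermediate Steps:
Z(X) = X² (Z(X) = X*X = X²)
(-1*5)*Z(-34) = -1*5*(-34)² = -5*1156 = -5780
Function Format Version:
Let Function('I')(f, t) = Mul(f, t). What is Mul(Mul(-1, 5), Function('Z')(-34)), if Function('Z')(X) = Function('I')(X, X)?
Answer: -5780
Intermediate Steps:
Function('Z')(X) = Pow(X, 2) (Function('Z')(X) = Mul(X, X) = Pow(X, 2))
Mul(Mul(-1, 5), Function('Z')(-34)) = Mul(Mul(-1, 5), Pow(-34, 2)) = Mul(-5, 1156) = -5780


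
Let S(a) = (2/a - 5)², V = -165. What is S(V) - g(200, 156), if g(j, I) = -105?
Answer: 3542554/27225 ≈ 130.12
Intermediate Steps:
S(a) = (-5 + 2/a)²
S(V) - g(200, 156) = (-2 + 5*(-165))²/(-165)² - 1*(-105) = (-2 - 825)²/27225 + 105 = (1/27225)*(-827)² + 105 = (1/27225)*683929 + 105 = 683929/27225 + 105 = 3542554/27225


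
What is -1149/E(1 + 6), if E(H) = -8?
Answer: 1149/8 ≈ 143.63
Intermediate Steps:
-1149/E(1 + 6) = -1149/(-8) = -1149*(-1)/8 = -383*(-3/8) = 1149/8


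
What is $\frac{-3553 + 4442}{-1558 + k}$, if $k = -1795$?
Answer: $- \frac{127}{479} \approx -0.26514$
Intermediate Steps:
$\frac{-3553 + 4442}{-1558 + k} = \frac{-3553 + 4442}{-1558 - 1795} = \frac{889}{-3353} = 889 \left(- \frac{1}{3353}\right) = - \frac{127}{479}$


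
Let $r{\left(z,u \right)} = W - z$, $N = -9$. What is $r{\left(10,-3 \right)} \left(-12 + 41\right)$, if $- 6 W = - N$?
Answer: $- \frac{667}{2} \approx -333.5$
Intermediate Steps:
$W = - \frac{3}{2}$ ($W = - \frac{\left(-1\right) \left(-9\right)}{6} = \left(- \frac{1}{6}\right) 9 = - \frac{3}{2} \approx -1.5$)
$r{\left(z,u \right)} = - \frac{3}{2} - z$
$r{\left(10,-3 \right)} \left(-12 + 41\right) = \left(- \frac{3}{2} - 10\right) \left(-12 + 41\right) = \left(- \frac{3}{2} - 10\right) 29 = \left(- \frac{23}{2}\right) 29 = - \frac{667}{2}$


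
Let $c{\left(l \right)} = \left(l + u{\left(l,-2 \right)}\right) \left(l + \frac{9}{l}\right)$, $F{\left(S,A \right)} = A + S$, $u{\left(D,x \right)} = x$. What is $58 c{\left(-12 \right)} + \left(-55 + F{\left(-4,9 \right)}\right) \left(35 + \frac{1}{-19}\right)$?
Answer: $\frac{163507}{19} \approx 8605.6$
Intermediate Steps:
$c{\left(l \right)} = \left(-2 + l\right) \left(l + \frac{9}{l}\right)$ ($c{\left(l \right)} = \left(l - 2\right) \left(l + \frac{9}{l}\right) = \left(-2 + l\right) \left(l + \frac{9}{l}\right)$)
$58 c{\left(-12 \right)} + \left(-55 + F{\left(-4,9 \right)}\right) \left(35 + \frac{1}{-19}\right) = 58 \left(9 + \left(-12\right)^{2} - \frac{18}{-12} - -24\right) + \left(-55 + \left(9 - 4\right)\right) \left(35 + \frac{1}{-19}\right) = 58 \left(9 + 144 - - \frac{3}{2} + 24\right) + \left(-55 + 5\right) \left(35 - \frac{1}{19}\right) = 58 \left(9 + 144 + \frac{3}{2} + 24\right) - \frac{33200}{19} = 58 \cdot \frac{357}{2} - \frac{33200}{19} = 10353 - \frac{33200}{19} = \frac{163507}{19}$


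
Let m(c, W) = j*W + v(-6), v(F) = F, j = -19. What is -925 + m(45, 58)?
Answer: -2033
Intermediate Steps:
m(c, W) = -6 - 19*W (m(c, W) = -19*W - 6 = -6 - 19*W)
-925 + m(45, 58) = -925 + (-6 - 19*58) = -925 + (-6 - 1102) = -925 - 1108 = -2033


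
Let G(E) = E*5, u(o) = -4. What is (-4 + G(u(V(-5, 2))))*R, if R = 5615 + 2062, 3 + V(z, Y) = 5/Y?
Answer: -184248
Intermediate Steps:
V(z, Y) = -3 + 5/Y
G(E) = 5*E
R = 7677
(-4 + G(u(V(-5, 2))))*R = (-4 + 5*(-4))*7677 = (-4 - 20)*7677 = -24*7677 = -184248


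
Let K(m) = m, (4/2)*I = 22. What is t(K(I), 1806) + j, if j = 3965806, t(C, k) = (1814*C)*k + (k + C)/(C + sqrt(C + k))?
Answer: 67844610093/1696 + 1817*sqrt(1817)/1696 ≈ 4.0003e+7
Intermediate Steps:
I = 11 (I = (1/2)*22 = 11)
t(C, k) = (C + k)/(C + sqrt(C + k)) + 1814*C*k (t(C, k) = 1814*C*k + (C + k)/(C + sqrt(C + k)) = (C + k)/(C + sqrt(C + k)) + 1814*C*k)
t(K(I), 1806) + j = (11 + 1806 + 1814*1806*11**2 + 1814*11*1806*sqrt(11 + 1806))/(11 + sqrt(11 + 1806)) + 3965806 = (11 + 1806 + 1814*1806*121 + 1814*11*1806*sqrt(1817))/(11 + sqrt(1817)) + 3965806 = (11 + 1806 + 396406164 + 36036924*sqrt(1817))/(11 + sqrt(1817)) + 3965806 = (396407981 + 36036924*sqrt(1817))/(11 + sqrt(1817)) + 3965806 = 3965806 + (396407981 + 36036924*sqrt(1817))/(11 + sqrt(1817))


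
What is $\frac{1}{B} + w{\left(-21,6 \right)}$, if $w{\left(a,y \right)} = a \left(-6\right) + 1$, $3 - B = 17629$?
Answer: $\frac{2238501}{17626} \approx 127.0$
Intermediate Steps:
$B = -17626$ ($B = 3 - 17629 = -17626$)
$w{\left(a,y \right)} = 1 - 6 a$ ($w{\left(a,y \right)} = - 6 a + 1 = 1 - 6 a$)
$\frac{1}{B} + w{\left(-21,6 \right)} = \frac{1}{-17626} + \left(1 - -126\right) = - \frac{1}{17626} + \left(1 + 126\right) = - \frac{1}{17626} + 127 = \frac{2238501}{17626}$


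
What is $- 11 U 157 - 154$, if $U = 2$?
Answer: $-3608$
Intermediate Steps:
$- 11 U 157 - 154 = \left(-11\right) 2 \cdot 157 - 154 = \left(-22\right) 157 - 154 = -3454 - 154 = -3608$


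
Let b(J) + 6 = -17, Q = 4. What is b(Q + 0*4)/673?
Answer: -23/673 ≈ -0.034175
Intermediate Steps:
b(J) = -23 (b(J) = -6 - 17 = -23)
b(Q + 0*4)/673 = -23/673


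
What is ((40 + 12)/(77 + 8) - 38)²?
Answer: 10099684/7225 ≈ 1397.9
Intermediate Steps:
((40 + 12)/(77 + 8) - 38)² = (52/85 - 38)² = (-3178/85)² = 10099684/7225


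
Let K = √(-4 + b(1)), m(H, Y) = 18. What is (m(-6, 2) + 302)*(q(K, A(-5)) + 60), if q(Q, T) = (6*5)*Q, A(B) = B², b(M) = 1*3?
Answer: 19200 + 9600*I ≈ 19200.0 + 9600.0*I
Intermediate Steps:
b(M) = 3
K = I (K = √(-4 + 3) = √(-1) = I ≈ 1.0*I)
q(Q, T) = 30*Q
(m(-6, 2) + 302)*(q(K, A(-5)) + 60) = (18 + 302)*(30*I + 60) = 320*(60 + 30*I) = 19200 + 9600*I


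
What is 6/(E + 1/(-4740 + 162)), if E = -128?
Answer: -27468/585985 ≈ -0.046875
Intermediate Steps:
6/(E + 1/(-4740 + 162)) = 6/(-128 + 1/(-4740 + 162)) = 6/(-128 + 1/(-4578)) = 6/(-128 - 1/4578) = 6/(-585985/4578) = 6*(-4578/585985) = -27468/585985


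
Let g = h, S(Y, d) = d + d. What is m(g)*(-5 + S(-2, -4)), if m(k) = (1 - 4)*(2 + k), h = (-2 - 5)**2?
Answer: 1989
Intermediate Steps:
h = 49 (h = (-7)**2 = 49)
S(Y, d) = 2*d
g = 49
m(k) = -6 - 3*k (m(k) = -3*(2 + k) = -6 - 3*k)
m(g)*(-5 + S(-2, -4)) = (-6 - 3*49)*(-5 + 2*(-4)) = (-6 - 147)*(-5 - 8) = -153*(-13) = 1989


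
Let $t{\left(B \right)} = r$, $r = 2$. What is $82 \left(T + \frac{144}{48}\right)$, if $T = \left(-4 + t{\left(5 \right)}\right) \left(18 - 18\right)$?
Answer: $246$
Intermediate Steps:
$t{\left(B \right)} = 2$
$T = 0$ ($T = \left(-4 + 2\right) \left(18 - 18\right) = \left(-2\right) 0 = 0$)
$82 \left(T + \frac{144}{48}\right) = 82 \left(0 + \frac{144}{48}\right) = 82 \left(0 + 144 \cdot \frac{1}{48}\right) = 82 \left(0 + 3\right) = 82 \cdot 3 = 246$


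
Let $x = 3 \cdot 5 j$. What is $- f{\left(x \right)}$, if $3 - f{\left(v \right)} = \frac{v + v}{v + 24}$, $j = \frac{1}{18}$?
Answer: $- \frac{437}{149} \approx -2.9329$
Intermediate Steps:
$j = \frac{1}{18} \approx 0.055556$
$x = \frac{5}{6}$ ($x = 3 \cdot 5 \cdot \frac{1}{18} = 15 \cdot \frac{1}{18} = \frac{5}{6} \approx 0.83333$)
$f{\left(v \right)} = 3 - \frac{2 v}{24 + v}$ ($f{\left(v \right)} = 3 - \frac{v + v}{v + 24} = 3 - \frac{2 v}{24 + v}$)
$- f{\left(x \right)} = - \frac{72 + \frac{5}{6}}{24 + \frac{5}{6}} = - \frac{437}{\frac{149}{6} \cdot 6} = - \frac{6 \cdot 437}{149 \cdot 6} = \left(-1\right) \frac{437}{149} = - \frac{437}{149}$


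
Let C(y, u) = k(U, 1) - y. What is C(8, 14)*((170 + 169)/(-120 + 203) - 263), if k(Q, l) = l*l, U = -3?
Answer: 150430/83 ≈ 1812.4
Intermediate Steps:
k(Q, l) = l**2
C(y, u) = 1 - y (C(y, u) = 1**2 - y = 1 - y)
C(8, 14)*((170 + 169)/(-120 + 203) - 263) = (1 - 1*8)*((170 + 169)/(-120 + 203) - 263) = (1 - 8)*(339/83 - 263) = -7*(339*(1/83) - 263) = -7*(339/83 - 263) = -7*(-21490/83) = 150430/83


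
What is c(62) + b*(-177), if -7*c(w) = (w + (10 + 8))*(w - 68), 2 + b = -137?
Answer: 172701/7 ≈ 24672.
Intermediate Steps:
b = -139 (b = -2 - 137 = -139)
c(w) = -(-68 + w)*(18 + w)/7 (c(w) = -(w + (10 + 8))*(w - 68)/7 = -(w + 18)*(-68 + w)/7 = -(18 + w)*(-68 + w)/7 = -(-68 + w)*(18 + w)/7)
c(62) + b*(-177) = (1224/7 - ⅐*62² + (50/7)*62) - 139*(-177) = (1224/7 - ⅐*3844 + 3100/7) + 24603 = (1224/7 - 3844/7 + 3100/7) + 24603 = 480/7 + 24603 = 172701/7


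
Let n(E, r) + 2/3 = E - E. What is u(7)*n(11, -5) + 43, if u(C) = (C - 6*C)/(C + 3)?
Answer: 136/3 ≈ 45.333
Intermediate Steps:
n(E, r) = -⅔ (n(E, r) = -⅔ + (E - E) = -⅔ + 0 = -⅔)
u(C) = -5*C/(3 + C) (u(C) = (-5*C)/(3 + C) = -5*C/(3 + C))
u(7)*n(11, -5) + 43 = -5*7/(3 + 7)*(-⅔) + 43 = -5*7/10*(-⅔) + 43 = -5*7*⅒*(-⅔) + 43 = -7/2*(-⅔) + 43 = 7/3 + 43 = 136/3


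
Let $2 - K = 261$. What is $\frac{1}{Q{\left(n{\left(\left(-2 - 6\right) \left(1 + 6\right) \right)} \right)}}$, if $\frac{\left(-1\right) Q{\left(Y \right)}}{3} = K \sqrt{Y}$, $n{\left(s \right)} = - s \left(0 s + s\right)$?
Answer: $- \frac{i}{43512} \approx - 2.2982 \cdot 10^{-5} i$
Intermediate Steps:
$K = -259$ ($K = 2 - 261 = -259$)
$n{\left(s \right)} = - s^{2}$ ($n{\left(s \right)} = - s \left(0 + s\right) = - s s = - s^{2}$)
$Q{\left(Y \right)} = 777 \sqrt{Y}$ ($Q{\left(Y \right)} = - 3 \left(- 259 \sqrt{Y}\right) = 777 \sqrt{Y}$)
$\frac{1}{Q{\left(n{\left(\left(-2 - 6\right) \left(1 + 6\right) \right)} \right)}} = \frac{1}{777 \sqrt{- \left(\left(-2 - 6\right) \left(1 + 6\right)\right)^{2}}} = \frac{1}{777 \sqrt{- \left(\left(-8\right) 7\right)^{2}}} = \frac{1}{777 \sqrt{- \left(-56\right)^{2}}} = \frac{1}{777 \sqrt{\left(-1\right) 3136}} = \frac{1}{777 \sqrt{-3136}} = \frac{1}{777 \cdot 56 i} = \frac{1}{43512 i} = - \frac{i}{43512}$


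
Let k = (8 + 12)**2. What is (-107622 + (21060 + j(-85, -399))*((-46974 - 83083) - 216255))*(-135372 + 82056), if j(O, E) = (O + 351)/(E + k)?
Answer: 393768374819544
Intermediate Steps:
k = 400 (k = 20**2 = 400)
j(O, E) = (351 + O)/(400 + E) (j(O, E) = (O + 351)/(E + 400) = (351 + O)/(400 + E))
(-107622 + (21060 + j(-85, -399))*((-46974 - 83083) - 216255))*(-135372 + 82056) = (-107622 + (21060 + (351 - 85)/(400 - 399))*((-46974 - 83083) - 216255))*(-135372 + 82056) = (-107622 + (21060 + 266/1)*(-130057 - 216255))*(-53316) = (-107622 + (21060 + 1*266)*(-346312))*(-53316) = (-107622 + (21060 + 266)*(-346312))*(-53316) = (-107622 + 21326*(-346312))*(-53316) = (-107622 - 7385449712)*(-53316) = -7385557334*(-53316) = 393768374819544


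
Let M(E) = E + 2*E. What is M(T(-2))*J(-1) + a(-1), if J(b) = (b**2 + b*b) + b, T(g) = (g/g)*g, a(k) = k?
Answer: -7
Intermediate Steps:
T(g) = g (T(g) = 1*g = g)
M(E) = 3*E
J(b) = b + 2*b**2 (J(b) = (b**2 + b**2) + b = 2*b**2 + b = b + 2*b**2)
M(T(-2))*J(-1) + a(-1) = (3*(-2))*(-(1 + 2*(-1))) - 1 = -(-6)*(1 - 2) - 1 = -(-6)*(-1) - 1 = -6*1 - 1 = -6 - 1 = -7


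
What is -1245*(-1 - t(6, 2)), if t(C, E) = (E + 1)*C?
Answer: 23655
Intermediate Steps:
t(C, E) = C*(1 + E) (t(C, E) = (1 + E)*C = C*(1 + E))
-1245*(-1 - t(6, 2)) = -1245*(-1 - 6*(1 + 2)) = -1245*(-1 - 6*3) = -1245*(-1 - 1*18) = -1245*(-1 - 18) = -1245*(-19) = 23655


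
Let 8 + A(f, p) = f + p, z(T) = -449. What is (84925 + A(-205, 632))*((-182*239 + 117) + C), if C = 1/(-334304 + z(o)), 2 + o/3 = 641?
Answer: -1239358731433536/334753 ≈ -3.7023e+9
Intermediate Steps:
o = 1917 (o = -6 + 3*641 = -6 + 1923 = 1917)
A(f, p) = -8 + f + p (A(f, p) = -8 + (f + p) = -8 + f + p)
C = -1/334753 (C = 1/(-334304 - 449) = 1/(-334753) = -1/334753 ≈ -2.9873e-6)
(84925 + A(-205, 632))*((-182*239 + 117) + C) = (84925 + (-8 - 205 + 632))*((-182*239 + 117) - 1/334753) = (84925 + 419)*((-43498 + 117) - 1/334753) = 85344*(-43381 - 1/334753) = 85344*(-14521919894/334753) = -1239358731433536/334753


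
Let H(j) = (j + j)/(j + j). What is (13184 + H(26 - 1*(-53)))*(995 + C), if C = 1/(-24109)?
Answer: 316287765990/24109 ≈ 1.3119e+7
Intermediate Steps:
C = -1/24109 ≈ -4.1478e-5
H(j) = 1 (H(j) = (2*j)/((2*j)) = (2*j)*(1/(2*j)) = 1)
(13184 + H(26 - 1*(-53)))*(995 + C) = (13184 + 1)*(995 - 1/24109) = 13185*(23988454/24109) = 316287765990/24109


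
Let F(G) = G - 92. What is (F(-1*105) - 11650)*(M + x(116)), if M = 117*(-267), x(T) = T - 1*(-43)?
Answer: 368204760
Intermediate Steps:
x(T) = 43 + T (x(T) = T + 43 = 43 + T)
F(G) = -92 + G
M = -31239
(F(-1*105) - 11650)*(M + x(116)) = ((-92 - 1*105) - 11650)*(-31239 + (43 + 116)) = ((-92 - 105) - 11650)*(-31239 + 159) = (-197 - 11650)*(-31080) = -11847*(-31080) = 368204760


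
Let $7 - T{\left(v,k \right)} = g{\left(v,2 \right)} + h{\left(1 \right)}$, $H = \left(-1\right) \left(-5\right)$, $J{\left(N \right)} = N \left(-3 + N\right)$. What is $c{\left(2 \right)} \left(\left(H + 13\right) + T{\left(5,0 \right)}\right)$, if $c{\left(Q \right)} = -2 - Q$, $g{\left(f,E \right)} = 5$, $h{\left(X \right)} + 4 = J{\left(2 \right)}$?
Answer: $-104$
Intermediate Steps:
$h{\left(X \right)} = -6$ ($h{\left(X \right)} = -4 + 2 \left(-3 + 2\right) = -4 + 2 \left(-1\right) = -4 - 2 = -6$)
$H = 5$
$T{\left(v,k \right)} = 8$ ($T{\left(v,k \right)} = 7 - \left(5 - 6\right) = 7 - -1 = 7 + 1 = 8$)
$c{\left(2 \right)} \left(\left(H + 13\right) + T{\left(5,0 \right)}\right) = \left(-2 - 2\right) \left(\left(5 + 13\right) + 8\right) = \left(-2 - 2\right) \left(18 + 8\right) = \left(-4\right) 26 = -104$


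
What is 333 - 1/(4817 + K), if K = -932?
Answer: 1293704/3885 ≈ 333.00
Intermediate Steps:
333 - 1/(4817 + K) = 333 - 1/(4817 - 932) = 333 - 1/3885 = 1293704/3885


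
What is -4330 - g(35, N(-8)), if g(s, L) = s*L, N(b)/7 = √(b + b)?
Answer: -4330 - 980*I ≈ -4330.0 - 980.0*I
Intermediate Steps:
N(b) = 7*√2*√b (N(b) = 7*√(b + b) = 7*√(2*b) = 7*(√2*√b) = 7*√2*√b)
g(s, L) = L*s
-4330 - g(35, N(-8)) = -4330 - 7*√2*√(-8)*35 = -4330 - 7*√2*(2*I*√2)*35 = -4330 - 28*I*35 = -4330 - 980*I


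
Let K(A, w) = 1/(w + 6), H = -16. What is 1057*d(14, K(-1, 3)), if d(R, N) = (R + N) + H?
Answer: -17969/9 ≈ -1996.6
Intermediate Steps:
K(A, w) = 1/(6 + w)
d(R, N) = -16 + N + R (d(R, N) = (R + N) - 16 = (N + R) - 16 = -16 + N + R)
1057*d(14, K(-1, 3)) = 1057*(-16 + 1/(6 + 3) + 14) = 1057*(-16 + 1/9 + 14) = 1057*(-16 + ⅑ + 14) = 1057*(-17/9) = -17969/9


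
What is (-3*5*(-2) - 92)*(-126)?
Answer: 7812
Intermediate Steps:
(-3*5*(-2) - 92)*(-126) = (-15*(-2) - 92)*(-126) = (30 - 92)*(-126) = -62*(-126) = 7812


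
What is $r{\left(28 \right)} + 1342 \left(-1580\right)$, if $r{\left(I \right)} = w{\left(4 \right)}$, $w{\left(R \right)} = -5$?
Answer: $-2120365$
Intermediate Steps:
$r{\left(I \right)} = -5$
$r{\left(28 \right)} + 1342 \left(-1580\right) = -5 + 1342 \left(-1580\right) = -5 - 2120360 = -2120365$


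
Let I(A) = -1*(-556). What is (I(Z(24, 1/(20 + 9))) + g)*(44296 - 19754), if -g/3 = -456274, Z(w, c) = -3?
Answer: 33607274876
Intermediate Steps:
I(A) = 556
g = 1368822 (g = -3*(-456274) = 1368822)
(I(Z(24, 1/(20 + 9))) + g)*(44296 - 19754) = (556 + 1368822)*(44296 - 19754) = 1369378*24542 = 33607274876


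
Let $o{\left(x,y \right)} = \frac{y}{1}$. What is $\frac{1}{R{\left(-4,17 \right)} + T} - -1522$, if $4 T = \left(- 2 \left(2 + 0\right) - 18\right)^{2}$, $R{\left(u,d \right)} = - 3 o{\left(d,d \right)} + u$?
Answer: $\frac{100453}{66} \approx 1522.0$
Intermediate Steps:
$o{\left(x,y \right)} = y$ ($o{\left(x,y \right)} = y 1 = y$)
$R{\left(u,d \right)} = u - 3 d$ ($R{\left(u,d \right)} = - 3 d + u = u - 3 d$)
$T = 121$ ($T = \frac{\left(- 2 \left(2 + 0\right) - 18\right)^{2}}{4} = \frac{\left(\left(-2\right) 2 - 18\right)^{2}}{4} = \frac{\left(-4 - 18\right)^{2}}{4} = \frac{\left(-22\right)^{2}}{4} = \frac{1}{4} \cdot 484 = 121$)
$\frac{1}{R{\left(-4,17 \right)} + T} - -1522 = \frac{1}{\left(-4 - 51\right) + 121} - -1522 = \frac{1}{\left(-4 - 51\right) + 121} + 1522 = \frac{1}{-55 + 121} + 1522 = \frac{1}{66} + 1522 = \frac{100453}{66}$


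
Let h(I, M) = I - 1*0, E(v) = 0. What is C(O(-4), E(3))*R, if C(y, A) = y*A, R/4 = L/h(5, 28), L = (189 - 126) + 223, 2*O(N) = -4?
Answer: 0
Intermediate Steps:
O(N) = -2 (O(N) = (1/2)*(-4) = -2)
h(I, M) = I (h(I, M) = I + 0 = I)
L = 286 (L = 63 + 223 = 286)
R = 1144/5 (R = 4*(286/5) = 1144/5 ≈ 228.80)
C(y, A) = A*y
C(O(-4), E(3))*R = (0*(-2))*(1144/5) = 0*(1144/5) = 0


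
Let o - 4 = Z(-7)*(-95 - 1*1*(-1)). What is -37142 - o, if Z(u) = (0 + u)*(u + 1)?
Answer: -33198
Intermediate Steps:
Z(u) = u*(1 + u)
o = -3944 (o = 4 + (-7*(1 - 7))*(-95 - 1*1*(-1)) = 4 + (-7*(-6))*(-95 - 1*(-1)) = 4 + 42*(-95 + 1) = 4 + 42*(-94) = 4 - 3948 = -3944)
-37142 - o = -37142 - 1*(-3944) = -37142 + 3944 = -33198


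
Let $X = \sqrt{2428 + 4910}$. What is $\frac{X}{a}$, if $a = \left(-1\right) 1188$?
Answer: $- \frac{\sqrt{7338}}{1188} \approx -0.072106$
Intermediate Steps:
$X = \sqrt{7338} \approx 85.662$
$a = -1188$
$\frac{X}{a} = \frac{\sqrt{7338}}{-1188} = \sqrt{7338} \left(- \frac{1}{1188}\right) = - \frac{\sqrt{7338}}{1188}$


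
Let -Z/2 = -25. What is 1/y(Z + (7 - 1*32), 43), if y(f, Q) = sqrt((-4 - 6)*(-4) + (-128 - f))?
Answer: -I*sqrt(113)/113 ≈ -0.094072*I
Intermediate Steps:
Z = 50 (Z = -2*(-25) = 50)
y(f, Q) = sqrt(-88 - f) (y(f, Q) = sqrt(-10*(-4) + (-128 - f)) = sqrt(40 + (-128 - f)) = sqrt(-88 - f))
1/y(Z + (7 - 1*32), 43) = 1/(sqrt(-88 - (50 + (7 - 1*32)))) = 1/(sqrt(-88 - (50 + (7 - 32)))) = 1/(sqrt(-88 - (50 - 25))) = 1/(sqrt(-88 - 1*25)) = 1/(sqrt(-88 - 25)) = 1/(sqrt(-113)) = 1/(I*sqrt(113)) = -I*sqrt(113)/113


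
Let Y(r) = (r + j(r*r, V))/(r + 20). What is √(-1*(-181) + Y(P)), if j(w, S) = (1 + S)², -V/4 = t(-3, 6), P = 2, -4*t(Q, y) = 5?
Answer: √22110/11 ≈ 13.518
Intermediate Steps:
t(Q, y) = -5/4 (t(Q, y) = -¼*5 = -5/4)
V = 5 (V = -4*(-5/4) = 5)
Y(r) = (36 + r)/(20 + r) (Y(r) = (r + (1 + 5)²)/(r + 20) = (r + 6²)/(20 + r) = (r + 36)/(20 + r) = (36 + r)/(20 + r))
√(-1*(-181) + Y(P)) = √(-1*(-181) + (36 + 2)/(20 + 2)) = √(181 + 38/22) = √(181 + (1/22)*38) = √(181 + 19/11) = √(2010/11) = √22110/11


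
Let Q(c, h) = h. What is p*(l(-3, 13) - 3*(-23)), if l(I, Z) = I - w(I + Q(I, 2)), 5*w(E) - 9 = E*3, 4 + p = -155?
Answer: -51516/5 ≈ -10303.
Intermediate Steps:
p = -159 (p = -4 - 155 = -159)
w(E) = 9/5 + 3*E/5 (w(E) = 9/5 + (E*3)/5 = 9/5 + (3*E)/5 = 9/5 + 3*E/5)
l(I, Z) = -3 + 2*I/5 (l(I, Z) = I - (9/5 + 3*(I + 2)/5) = I - (9/5 + 3*(2 + I)/5) = I - (9/5 + (6/5 + 3*I/5)) = I - (3 + 3*I/5) = I + (-3 - 3*I/5) = -3 + 2*I/5)
p*(l(-3, 13) - 3*(-23)) = -159*((-3 + (⅖)*(-3)) - 3*(-23)) = -159*((-3 - 6/5) + 69) = -159*(-21/5 + 69) = -159*324/5 = -51516/5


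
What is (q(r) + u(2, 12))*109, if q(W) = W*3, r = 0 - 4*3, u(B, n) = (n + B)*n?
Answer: 14388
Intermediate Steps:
u(B, n) = n*(B + n) (u(B, n) = (B + n)*n = n*(B + n))
r = -12 (r = 0 - 12 = -12)
q(W) = 3*W
(q(r) + u(2, 12))*109 = (3*(-12) + 12*(2 + 12))*109 = (-36 + 12*14)*109 = (-36 + 168)*109 = 132*109 = 14388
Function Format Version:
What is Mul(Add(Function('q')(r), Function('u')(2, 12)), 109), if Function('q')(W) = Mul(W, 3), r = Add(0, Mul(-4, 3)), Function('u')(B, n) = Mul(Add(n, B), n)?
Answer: 14388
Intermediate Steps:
Function('u')(B, n) = Mul(n, Add(B, n)) (Function('u')(B, n) = Mul(Add(B, n), n) = Mul(n, Add(B, n)))
r = -12 (r = Add(0, -12) = -12)
Function('q')(W) = Mul(3, W)
Mul(Add(Function('q')(r), Function('u')(2, 12)), 109) = Mul(Add(Mul(3, -12), Mul(12, Add(2, 12))), 109) = Mul(Add(-36, Mul(12, 14)), 109) = Mul(Add(-36, 168), 109) = Mul(132, 109) = 14388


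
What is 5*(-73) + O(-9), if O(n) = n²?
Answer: -284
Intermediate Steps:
5*(-73) + O(-9) = 5*(-73) + (-9)² = -365 + 81 = -284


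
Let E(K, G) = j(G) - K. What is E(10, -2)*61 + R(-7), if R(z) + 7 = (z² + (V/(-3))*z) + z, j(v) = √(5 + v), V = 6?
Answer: -561 + 61*√3 ≈ -455.34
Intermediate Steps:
E(K, G) = √(5 + G) - K
R(z) = -7 + z² - z (R(z) = -7 + ((z² + (6/(-3))*z) + z) = -7 + ((z² + (6*(-⅓))*z) + z) = -7 + ((z² - 2*z) + z) = -7 + (z² - z) = -7 + z² - z)
E(10, -2)*61 + R(-7) = (√(5 - 2) - 1*10)*61 + (-7 + (-7)² - 1*(-7)) = (√3 - 10)*61 + (-7 + 49 + 7) = (-10 + √3)*61 + 49 = (-610 + 61*√3) + 49 = -561 + 61*√3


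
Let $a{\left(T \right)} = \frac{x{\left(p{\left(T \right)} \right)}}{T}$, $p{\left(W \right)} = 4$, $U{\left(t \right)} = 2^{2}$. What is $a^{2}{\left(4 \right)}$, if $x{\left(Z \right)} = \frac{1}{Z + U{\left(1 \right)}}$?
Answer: $\frac{1}{1024} \approx 0.00097656$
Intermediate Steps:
$U{\left(t \right)} = 4$
$x{\left(Z \right)} = \frac{1}{4 + Z}$ ($x{\left(Z \right)} = \frac{1}{Z + 4} = \frac{1}{4 + Z}$)
$a{\left(T \right)} = \frac{1}{8 T}$ ($a{\left(T \right)} = \frac{1}{\left(4 + 4\right) T} = \frac{1}{8 T}$)
$a^{2}{\left(4 \right)} = \left(\frac{1}{8 \cdot 4}\right)^{2} = \left(\frac{1}{8} \cdot \frac{1}{4}\right)^{2} = \left(\frac{1}{32}\right)^{2} = \frac{1}{1024}$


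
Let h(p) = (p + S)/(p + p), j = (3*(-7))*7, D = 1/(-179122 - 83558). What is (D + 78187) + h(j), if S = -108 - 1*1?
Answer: 335460368157/4290440 ≈ 78188.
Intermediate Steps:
S = -109 (S = -108 - 1 = -109)
D = -1/262680 (D = 1/(-262680) = -1/262680 ≈ -3.8069e-6)
j = -147 (j = -21*7 = -147)
h(p) = (-109 + p)/(2*p) (h(p) = (p - 109)/(p + p) = (-109 + p)/((2*p)) = (-109 + p)*(1/(2*p)) = (-109 + p)/(2*p))
(D + 78187) + h(j) = (-1/262680 + 78187) + (1/2)*(-109 - 147)/(-147) = 20538161159/262680 + (1/2)*(-1/147)*(-256) = 20538161159/262680 + 128/147 = 335460368157/4290440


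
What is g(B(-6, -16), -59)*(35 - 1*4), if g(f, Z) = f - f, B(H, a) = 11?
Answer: 0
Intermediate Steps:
g(f, Z) = 0
g(B(-6, -16), -59)*(35 - 1*4) = 0*(35 - 1*4) = 0*(35 - 4) = 0*31 = 0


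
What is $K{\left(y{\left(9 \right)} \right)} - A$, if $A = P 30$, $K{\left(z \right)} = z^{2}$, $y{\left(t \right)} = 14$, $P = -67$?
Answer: $2206$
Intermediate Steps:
$A = -2010$ ($A = \left(-67\right) 30 = -2010$)
$K{\left(y{\left(9 \right)} \right)} - A = 14^{2} - -2010 = 196 + 2010 = 2206$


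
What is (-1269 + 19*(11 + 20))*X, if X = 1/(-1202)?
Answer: 340/601 ≈ 0.56572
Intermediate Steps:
X = -1/1202 ≈ -0.00083195
(-1269 + 19*(11 + 20))*X = (-1269 + 19*(11 + 20))*(-1/1202) = (-1269 + 19*31)*(-1/1202) = (-1269 + 589)*(-1/1202) = -680*(-1/1202) = 340/601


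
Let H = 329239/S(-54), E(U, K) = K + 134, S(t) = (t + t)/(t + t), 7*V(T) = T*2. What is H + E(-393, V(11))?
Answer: 2305633/7 ≈ 3.2938e+5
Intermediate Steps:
V(T) = 2*T/7 (V(T) = (T*2)/7 = (2*T)/7 = 2*T/7)
S(t) = 1 (S(t) = (2*t)/((2*t)) = (2*t)*(1/(2*t)) = 1)
E(U, K) = 134 + K
H = 329239 (H = 329239/1 = 329239*1 = 329239)
H + E(-393, V(11)) = 329239 + (134 + (2/7)*11) = 329239 + (134 + 22/7) = 329239 + 960/7 = 2305633/7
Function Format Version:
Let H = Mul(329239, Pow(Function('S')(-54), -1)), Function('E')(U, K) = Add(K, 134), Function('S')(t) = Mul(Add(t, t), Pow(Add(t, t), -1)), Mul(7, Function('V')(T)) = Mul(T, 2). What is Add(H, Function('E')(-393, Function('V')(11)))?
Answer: Rational(2305633, 7) ≈ 3.2938e+5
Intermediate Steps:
Function('V')(T) = Mul(Rational(2, 7), T) (Function('V')(T) = Mul(Rational(1, 7), Mul(T, 2)) = Mul(Rational(1, 7), Mul(2, T)) = Mul(Rational(2, 7), T))
Function('S')(t) = 1 (Function('S')(t) = Mul(Mul(2, t), Pow(Mul(2, t), -1)) = Mul(Mul(2, t), Mul(Rational(1, 2), Pow(t, -1))) = 1)
Function('E')(U, K) = Add(134, K)
H = 329239 (H = Mul(329239, Pow(1, -1)) = Mul(329239, 1) = 329239)
Add(H, Function('E')(-393, Function('V')(11))) = Add(329239, Add(134, Mul(Rational(2, 7), 11))) = Add(329239, Add(134, Rational(22, 7))) = Add(329239, Rational(960, 7)) = Rational(2305633, 7)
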